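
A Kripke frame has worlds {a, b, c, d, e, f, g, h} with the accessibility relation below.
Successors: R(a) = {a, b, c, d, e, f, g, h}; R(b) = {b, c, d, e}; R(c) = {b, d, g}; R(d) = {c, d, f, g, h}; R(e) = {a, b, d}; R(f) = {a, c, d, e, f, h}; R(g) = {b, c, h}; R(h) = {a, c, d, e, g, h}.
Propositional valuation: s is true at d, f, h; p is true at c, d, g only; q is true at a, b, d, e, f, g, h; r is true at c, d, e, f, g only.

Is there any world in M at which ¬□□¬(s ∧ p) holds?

Yes

Let φ = ¬□□¬(s ∧ p). Evaluate φ at each world:
  a (successors {a, b, c, d, e, f, g, h}): φ is true.
  b (successors {b, c, d, e}): φ is true.
  c (successors {b, d, g}): φ is true.
  d (successors {c, d, f, g, h}): φ is true.
  e (successors {a, b, d}): φ is true.
  f (successors {a, c, d, e, f, h}): φ is true.
  g (successors {b, c, h}): φ is true.
  h (successors {a, c, d, e, g, h}): φ is true.
Detail at a (witness):
  At a: □□¬(s ∧ p) is false, so ¬□□¬(s ∧ p) is true.
    At a: □□¬(s ∧ p) requires □¬(s ∧ p) at every successor {a, b, c, d, e, f, g, h}.
      □¬(s ∧ p) fails at a, so □□¬(s ∧ p) is false at a.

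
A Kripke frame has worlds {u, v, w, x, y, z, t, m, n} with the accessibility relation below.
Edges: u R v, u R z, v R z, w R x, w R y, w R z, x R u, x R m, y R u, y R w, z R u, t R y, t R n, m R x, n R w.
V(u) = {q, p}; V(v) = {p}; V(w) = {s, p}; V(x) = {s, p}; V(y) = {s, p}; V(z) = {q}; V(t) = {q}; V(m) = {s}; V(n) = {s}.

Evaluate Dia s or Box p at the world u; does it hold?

No

At u: Dia s is false, Box p is false, so Dia s or Box p is false.
  At u: Dia s requires s at some successor in {v, z}.
    At v: s is false.
    At z: s is false.
  So Dia s is false at u.
  At u: Box p requires p at every successor {v, z}.
    p fails at z, so Box p is false at u.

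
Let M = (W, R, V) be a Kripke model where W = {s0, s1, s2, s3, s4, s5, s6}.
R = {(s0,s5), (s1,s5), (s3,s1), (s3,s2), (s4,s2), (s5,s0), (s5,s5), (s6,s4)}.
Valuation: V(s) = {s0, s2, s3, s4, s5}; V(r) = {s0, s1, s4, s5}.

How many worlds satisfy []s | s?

7

Let φ = []s | s. Evaluate φ at each world:
  s0 (successors {s5}): φ is true.
  s1 (successors {s5}): φ is true.
  s2 (successors ∅): φ is true.
  s3 (successors {s1, s2}): φ is true.
  s4 (successors {s2}): φ is true.
  s5 (successors {s0, s5}): φ is true.
  s6 (successors {s4}): φ is true.
For instance, at s3:
  At s3: []s is false, s is true, so []s | s is true.
    At s3: []s requires s at every successor {s1, s2}.
      s fails at s1, so []s is false at s3.
Satisfying worlds: {s0, s1, s2, s3, s4, s5, s6}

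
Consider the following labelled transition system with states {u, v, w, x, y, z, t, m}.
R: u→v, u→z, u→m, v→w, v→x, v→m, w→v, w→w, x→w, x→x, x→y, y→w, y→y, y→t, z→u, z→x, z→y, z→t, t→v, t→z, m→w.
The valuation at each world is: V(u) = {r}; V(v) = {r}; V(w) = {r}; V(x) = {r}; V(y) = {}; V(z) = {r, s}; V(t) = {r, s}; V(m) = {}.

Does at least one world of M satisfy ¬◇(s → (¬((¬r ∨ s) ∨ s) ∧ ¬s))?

No

Let φ = ¬◇(s → (¬((¬r ∨ s) ∨ s) ∧ ¬s)). Evaluate φ at each world:
  u (successors {v, z, m}): φ is false.
  v (successors {w, x, m}): φ is false.
  w (successors {v, w}): φ is false.
  x (successors {w, x, y}): φ is false.
  y (successors {w, y, t}): φ is false.
  z (successors {u, x, y, t}): φ is false.
  t (successors {v, z}): φ is false.
  m (successors {w}): φ is false.
For instance, at y:
  At y: ◇(s → (¬((¬r ∨ s) ∨ s) ∧ ¬s)) is true, so ¬◇(s → (¬((¬r ∨ s) ∨ s) ∧ ¬s)) is false.
    At y: ◇(s → (¬((¬r ∨ s) ∨ s) ∧ ¬s)) requires s → (¬((¬r ∨ s) ∨ s) ∧ ¬s) at some successor in {w, y, t}.
      s → (¬((¬r ∨ s) ∨ s) ∧ ¬s) holds at w, so ◇(s → (¬((¬r ∨ s) ∨ s) ∧ ¬s)) is true at y.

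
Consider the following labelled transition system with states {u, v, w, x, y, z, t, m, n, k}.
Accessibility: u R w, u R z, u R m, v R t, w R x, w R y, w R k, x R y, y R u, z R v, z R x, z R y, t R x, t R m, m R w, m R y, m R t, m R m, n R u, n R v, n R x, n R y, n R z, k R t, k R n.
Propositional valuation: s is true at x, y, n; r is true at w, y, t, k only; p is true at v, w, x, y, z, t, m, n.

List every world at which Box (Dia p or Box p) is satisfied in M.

Let φ = Box (Dia p or Box p). Evaluate φ at each world:
  u (successors {w, z, m}): φ is true.
  v (successors {t}): φ is true.
  w (successors {x, y, k}): φ is false.
  x (successors {y}): φ is false.
  y (successors {u}): φ is true.
  z (successors {v, x, y}): φ is false.
  t (successors {x, m}): φ is true.
  m (successors {w, y, t, m}): φ is false.
  n (successors {u, v, x, y, z}): φ is false.
  k (successors {t, n}): φ is true.
For instance, at w:
  At w: Box (Dia p or Box p) requires Dia p or Box p at every successor {x, y, k}.
    Dia p or Box p fails at y, so Box (Dia p or Box p) is false at w.
      At y: Dia p is false, Box p is false, so Dia p or Box p is false.
Satisfying worlds: {u, v, y, t, k}

u, v, y, t, k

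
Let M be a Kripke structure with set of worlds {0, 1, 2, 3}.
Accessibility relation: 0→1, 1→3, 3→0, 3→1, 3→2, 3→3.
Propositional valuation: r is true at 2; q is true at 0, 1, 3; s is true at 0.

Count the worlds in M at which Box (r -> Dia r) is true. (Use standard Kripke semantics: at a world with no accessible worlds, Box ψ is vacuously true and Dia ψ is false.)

Let φ = Box (r -> Dia r). Evaluate φ at each world:
  0 (successors {1}): φ is true.
  1 (successors {3}): φ is true.
  2 (successors ∅): φ is true.
  3 (successors {0, 1, 2, 3}): φ is false.
For instance, at 0:
  At 0: Box (r -> Dia r) requires r -> Dia r at every successor {1}.
      At 1: r is false, Dia r is false, so r -> Dia r is true.
  So Box (r -> Dia r) is true at 0.
Satisfying worlds: {0, 1, 2}

3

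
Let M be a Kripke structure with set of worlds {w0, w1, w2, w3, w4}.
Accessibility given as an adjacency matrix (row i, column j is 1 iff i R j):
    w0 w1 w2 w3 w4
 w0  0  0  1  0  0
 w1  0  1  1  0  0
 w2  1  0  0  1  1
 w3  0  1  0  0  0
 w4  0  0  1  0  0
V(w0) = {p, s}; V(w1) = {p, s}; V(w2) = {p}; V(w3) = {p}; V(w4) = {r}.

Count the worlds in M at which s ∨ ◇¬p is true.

Let φ = s ∨ ◇¬p. Evaluate φ at each world:
  w0 (successors {w2}): φ is true.
  w1 (successors {w1, w2}): φ is true.
  w2 (successors {w0, w3, w4}): φ is true.
  w3 (successors {w1}): φ is false.
  w4 (successors {w2}): φ is false.
For instance, at w0:
  At w0: s is true, ◇¬p is false, so s ∨ ◇¬p is true.
    At w0: ◇¬p requires ¬p at some successor in {w2}.
      At w2: ¬p is false.
    So ◇¬p is false at w0.
Satisfying worlds: {w0, w1, w2}

3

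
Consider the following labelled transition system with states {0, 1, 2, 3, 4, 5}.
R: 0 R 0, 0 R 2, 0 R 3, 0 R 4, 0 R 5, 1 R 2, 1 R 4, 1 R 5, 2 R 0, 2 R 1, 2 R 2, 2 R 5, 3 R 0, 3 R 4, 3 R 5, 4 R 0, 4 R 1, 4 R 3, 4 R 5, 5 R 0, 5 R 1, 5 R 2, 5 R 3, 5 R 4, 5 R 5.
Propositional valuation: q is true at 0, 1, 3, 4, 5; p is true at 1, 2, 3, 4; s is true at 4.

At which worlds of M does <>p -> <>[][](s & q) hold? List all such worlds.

Recall that []ψ holds at a world iff ψ holds at every accessible world, and <>ψ holds iff ψ holds at some accessible world.
Let φ = <>p -> <>[][](s & q). Evaluate φ at each world:
  0 (successors {0, 2, 3, 4, 5}): φ is false.
  1 (successors {2, 4, 5}): φ is false.
  2 (successors {0, 1, 2, 5}): φ is false.
  3 (successors {0, 4, 5}): φ is false.
  4 (successors {0, 1, 3, 5}): φ is false.
  5 (successors {0, 1, 2, 3, 4, 5}): φ is false.
For instance, at 2:
  At 2: <>p is true, <>[][](s & q) is false, so <>p -> <>[][](s & q) is false.
    At 2: <>p requires p at some successor in {0, 1, 2, 5}.
      p holds at 1, so <>p is true at 2.
    At 2: <>[][](s & q) requires [][](s & q) at some successor in {0, 1, 2, 5}.
      At 0: [][](s & q) is false.
      At 1: [][](s & q) is false.
      At 2: [][](s & q) is false.
      At 5: [][](s & q) is false.
    So <>[][](s & q) is false at 2.
Satisfying worlds: none.

none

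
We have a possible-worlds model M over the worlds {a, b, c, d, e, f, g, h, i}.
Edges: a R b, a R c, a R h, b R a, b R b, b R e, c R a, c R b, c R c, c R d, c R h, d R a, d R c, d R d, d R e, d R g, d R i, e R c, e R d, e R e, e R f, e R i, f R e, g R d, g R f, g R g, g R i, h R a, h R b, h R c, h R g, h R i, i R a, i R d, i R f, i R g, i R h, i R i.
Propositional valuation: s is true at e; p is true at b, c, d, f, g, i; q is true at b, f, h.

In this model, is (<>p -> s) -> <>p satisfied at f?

No

Recall that <>ψ holds at a world iff ψ holds at some accessible world.
At f: <>p -> s is true, <>p is false, so (<>p -> s) -> <>p is false.
  At f: <>p is false, s is false, so <>p -> s is true.
    At f: <>p requires p at some successor in {e}.
      At e: p is false.
    So <>p is false at f.
  At f: <>p requires p at some successor in {e}.
    At e: p is false.
  So <>p is false at f.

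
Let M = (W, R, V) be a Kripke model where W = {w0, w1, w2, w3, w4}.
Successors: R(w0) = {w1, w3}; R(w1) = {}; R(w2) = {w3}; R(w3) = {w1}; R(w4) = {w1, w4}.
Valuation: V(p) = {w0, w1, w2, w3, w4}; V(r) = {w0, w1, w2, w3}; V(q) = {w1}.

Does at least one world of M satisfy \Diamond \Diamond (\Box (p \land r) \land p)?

Yes

Let φ = \Diamond \Diamond (\Box (p \land r) \land p). Evaluate φ at each world:
  w0 (successors {w1, w3}): φ is true.
  w1 (successors ∅): φ is false.
  w2 (successors {w3}): φ is true.
  w3 (successors {w1}): φ is false.
  w4 (successors {w1, w4}): φ is true.
Detail at w0 (witness):
  At w0: \Diamond \Diamond (\Box (p \land r) \land p) requires \Diamond (\Box (p \land r) \land p) at some successor in {w1, w3}.
    \Diamond (\Box (p \land r) \land p) holds at w3, so \Diamond \Diamond (\Box (p \land r) \land p) is true at w0.
      At w3: \Diamond (\Box (p \land r) \land p) requires \Box (p \land r) \land p at some successor in {w1}.
        \Box (p \land r) \land p holds at w1, so \Diamond (\Box (p \land r) \land p) is true at w3.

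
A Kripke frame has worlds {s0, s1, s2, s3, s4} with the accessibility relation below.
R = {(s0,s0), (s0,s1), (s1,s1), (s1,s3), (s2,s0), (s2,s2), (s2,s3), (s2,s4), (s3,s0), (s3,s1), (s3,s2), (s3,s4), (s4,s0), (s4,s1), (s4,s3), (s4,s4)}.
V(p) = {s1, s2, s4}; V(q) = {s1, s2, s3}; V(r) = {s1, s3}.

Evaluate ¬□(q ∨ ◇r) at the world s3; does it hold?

No

At s3: □(q ∨ ◇r) is true, so ¬□(q ∨ ◇r) is false.
  At s3: □(q ∨ ◇r) requires q ∨ ◇r at every successor {s0, s1, s2, s4}.
    At s0: q ∨ ◇r is true.
    At s1: q ∨ ◇r is true.
    At s2: q ∨ ◇r is true.
    At s4: q ∨ ◇r is true.
  So □(q ∨ ◇r) is true at s3.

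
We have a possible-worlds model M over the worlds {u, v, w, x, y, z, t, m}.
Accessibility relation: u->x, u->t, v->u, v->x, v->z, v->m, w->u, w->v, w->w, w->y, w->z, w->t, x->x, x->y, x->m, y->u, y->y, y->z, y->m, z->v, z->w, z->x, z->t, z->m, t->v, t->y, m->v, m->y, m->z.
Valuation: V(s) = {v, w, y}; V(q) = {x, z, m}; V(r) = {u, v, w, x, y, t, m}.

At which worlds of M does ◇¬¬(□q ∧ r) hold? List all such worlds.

none

Let φ = ◇¬¬(□q ∧ r). Evaluate φ at each world:
  u (successors {x, t}): φ is false.
  v (successors {u, x, z, m}): φ is false.
  w (successors {u, v, w, y, z, t}): φ is false.
  x (successors {x, y, m}): φ is false.
  y (successors {u, y, z, m}): φ is false.
  z (successors {v, w, x, t, m}): φ is false.
  t (successors {v, y}): φ is false.
  m (successors {v, y, z}): φ is false.
For instance, at u:
  At u: ◇¬¬(□q ∧ r) requires ¬¬(□q ∧ r) at some successor in {x, t}.
    At x: ¬¬(□q ∧ r) is false.
    At t: ¬¬(□q ∧ r) is false.
  So ◇¬¬(□q ∧ r) is false at u.
Satisfying worlds: none.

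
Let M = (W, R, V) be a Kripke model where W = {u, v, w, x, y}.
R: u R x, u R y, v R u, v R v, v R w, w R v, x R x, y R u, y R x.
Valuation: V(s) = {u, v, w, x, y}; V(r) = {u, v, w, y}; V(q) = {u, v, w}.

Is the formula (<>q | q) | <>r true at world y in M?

At y: <>q | q is true, <>r is true, so (<>q | q) | <>r is true.
  At y: <>q is true, q is false, so <>q | q is true.
    At y: <>q requires q at some successor in {u, x}.
      q holds at u, so <>q is true at y.
  At y: <>r requires r at some successor in {u, x}.
    r holds at u, so <>r is true at y.

Yes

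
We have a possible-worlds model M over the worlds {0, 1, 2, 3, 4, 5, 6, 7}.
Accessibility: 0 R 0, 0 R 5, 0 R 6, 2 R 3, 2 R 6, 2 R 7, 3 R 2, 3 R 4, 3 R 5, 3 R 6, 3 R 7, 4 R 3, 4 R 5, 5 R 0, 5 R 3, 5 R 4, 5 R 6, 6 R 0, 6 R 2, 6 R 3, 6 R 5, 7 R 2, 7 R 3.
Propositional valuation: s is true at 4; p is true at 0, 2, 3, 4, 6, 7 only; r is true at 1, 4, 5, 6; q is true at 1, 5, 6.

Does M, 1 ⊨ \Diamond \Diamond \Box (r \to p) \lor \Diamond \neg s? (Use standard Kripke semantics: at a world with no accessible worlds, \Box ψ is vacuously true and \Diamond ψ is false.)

No

At 1: \Diamond \Diamond \Box (r \to p) is false, \Diamond \neg s is false, so \Diamond \Diamond \Box (r \to p) \lor \Diamond \neg s is false.
  At 1: no accessible worlds, so \Diamond \Diamond \Box (r \to p) is false.
  At 1: no accessible worlds, so \Diamond \neg s is false.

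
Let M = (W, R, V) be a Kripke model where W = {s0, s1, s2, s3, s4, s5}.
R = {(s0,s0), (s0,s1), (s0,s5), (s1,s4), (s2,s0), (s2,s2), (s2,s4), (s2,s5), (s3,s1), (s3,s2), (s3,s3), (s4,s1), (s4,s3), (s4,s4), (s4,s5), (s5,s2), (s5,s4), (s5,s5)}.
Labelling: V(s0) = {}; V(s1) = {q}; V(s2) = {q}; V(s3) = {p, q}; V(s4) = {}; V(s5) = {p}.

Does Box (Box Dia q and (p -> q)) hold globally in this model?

Recall that Box ψ holds at a world iff ψ holds at every accessible world, and Dia ψ holds iff ψ holds at some accessible world.
Let φ = Box (Box Dia q and (p -> q)). Evaluate φ at each world:
  s0 (successors {s0, s1, s5}): φ is false.
  s1 (successors {s4}): φ is false.
  s2 (successors {s0, s2, s4, s5}): φ is false.
  s3 (successors {s1, s2, s3}): φ is false.
  s4 (successors {s1, s3, s4, s5}): φ is false.
  s5 (successors {s2, s4, s5}): φ is false.
Detail at s0 (counterexample):
  At s0: Box (Box Dia q and (p -> q)) requires Box Dia q and (p -> q) at every successor {s0, s1, s5}.
    Box Dia q and (p -> q) fails at s0, so Box (Box Dia q and (p -> q)) is false at s0.
      At s0: Box Dia q is false, p -> q is true, so Box Dia q and (p -> q) is false.

No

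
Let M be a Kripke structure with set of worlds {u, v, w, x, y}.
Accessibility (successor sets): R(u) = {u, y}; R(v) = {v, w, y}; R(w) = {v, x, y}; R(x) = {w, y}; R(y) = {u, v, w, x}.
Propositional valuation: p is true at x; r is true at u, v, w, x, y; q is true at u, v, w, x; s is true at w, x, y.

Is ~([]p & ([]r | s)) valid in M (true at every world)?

Let φ = ~([]p & ([]r | s)). Evaluate φ at each world:
  u (successors {u, y}): φ is true.
  v (successors {v, w, y}): φ is true.
  w (successors {v, x, y}): φ is true.
  x (successors {w, y}): φ is true.
  y (successors {u, v, w, x}): φ is true.
For instance, at y:
  At y: []p & ([]r | s) is false, so ~([]p & ([]r | s)) is true.
    At y: []p is false, []r | s is true, so []p & ([]r | s) is false.
      At y: []p requires p at every successor {u, v, w, x}.
        p fails at u, so []p is false at y.
      At y: []r is true, s is true, so []r | s is true.

Yes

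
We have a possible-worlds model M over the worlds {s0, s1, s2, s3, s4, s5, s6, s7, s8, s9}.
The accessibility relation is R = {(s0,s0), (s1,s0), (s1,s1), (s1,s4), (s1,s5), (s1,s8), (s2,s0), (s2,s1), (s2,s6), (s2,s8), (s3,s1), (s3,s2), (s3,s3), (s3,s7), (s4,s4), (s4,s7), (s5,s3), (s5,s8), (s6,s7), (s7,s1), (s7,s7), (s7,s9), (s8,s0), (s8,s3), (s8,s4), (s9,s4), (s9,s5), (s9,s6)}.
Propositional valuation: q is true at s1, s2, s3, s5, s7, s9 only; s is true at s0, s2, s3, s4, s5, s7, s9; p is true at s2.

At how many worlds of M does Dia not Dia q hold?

4

Recall that Dia ψ holds at a world iff ψ holds at some accessible world.
Let φ = Dia not Dia q. Evaluate φ at each world:
  s0 (successors {s0}): φ is true.
  s1 (successors {s0, s1, s4, s5, s8}): φ is true.
  s2 (successors {s0, s1, s6, s8}): φ is true.
  s3 (successors {s1, s2, s3, s7}): φ is false.
  s4 (successors {s4, s7}): φ is false.
  s5 (successors {s3, s8}): φ is false.
  s6 (successors {s7}): φ is false.
  s7 (successors {s1, s7, s9}): φ is false.
  s8 (successors {s0, s3, s4}): φ is true.
  s9 (successors {s4, s5, s6}): φ is false.
For instance, at s0:
  At s0: Dia not Dia q requires not Dia q at some successor in {s0}.
    not Dia q holds at s0, so Dia not Dia q is true at s0.
      At s0: Dia q is false, so not Dia q is true.
Satisfying worlds: {s0, s1, s2, s8}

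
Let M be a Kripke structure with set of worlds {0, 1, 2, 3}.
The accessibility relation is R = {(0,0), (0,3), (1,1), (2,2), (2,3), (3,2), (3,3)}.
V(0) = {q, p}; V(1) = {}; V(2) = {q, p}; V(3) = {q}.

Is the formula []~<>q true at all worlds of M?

No

Recall that []ψ holds at a world iff ψ holds at every accessible world, and <>ψ holds iff ψ holds at some accessible world.
Let φ = []~<>q. Evaluate φ at each world:
  0 (successors {0, 3}): φ is false.
  1 (successors {1}): φ is true.
  2 (successors {2, 3}): φ is false.
  3 (successors {2, 3}): φ is false.
Detail at 0 (counterexample):
  At 0: []~<>q requires ~<>q at every successor {0, 3}.
    ~<>q fails at 0, so []~<>q is false at 0.
      At 0: <>q is true, so ~<>q is false.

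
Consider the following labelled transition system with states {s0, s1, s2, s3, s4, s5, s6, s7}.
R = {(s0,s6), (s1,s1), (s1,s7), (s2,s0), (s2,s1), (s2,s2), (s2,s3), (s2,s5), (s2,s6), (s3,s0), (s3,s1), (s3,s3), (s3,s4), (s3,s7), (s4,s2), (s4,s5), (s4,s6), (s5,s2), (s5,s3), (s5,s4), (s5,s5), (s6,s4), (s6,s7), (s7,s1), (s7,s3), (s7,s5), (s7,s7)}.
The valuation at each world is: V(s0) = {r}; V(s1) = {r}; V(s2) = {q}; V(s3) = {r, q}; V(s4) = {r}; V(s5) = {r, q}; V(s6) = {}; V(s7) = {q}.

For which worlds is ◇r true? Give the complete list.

s1, s2, s3, s4, s5, s6, s7

Let φ = ◇r. Evaluate φ at each world:
  s0 (successors {s6}): φ is false.
  s1 (successors {s1, s7}): φ is true.
  s2 (successors {s0, s1, s2, s3, s5, s6}): φ is true.
  s3 (successors {s0, s1, s3, s4, s7}): φ is true.
  s4 (successors {s2, s5, s6}): φ is true.
  s5 (successors {s2, s3, s4, s5}): φ is true.
  s6 (successors {s4, s7}): φ is true.
  s7 (successors {s1, s3, s5, s7}): φ is true.
For instance, at s7:
  At s7: ◇r requires r at some successor in {s1, s3, s5, s7}.
    r holds at s1, so ◇r is true at s7.
Satisfying worlds: {s1, s2, s3, s4, s5, s6, s7}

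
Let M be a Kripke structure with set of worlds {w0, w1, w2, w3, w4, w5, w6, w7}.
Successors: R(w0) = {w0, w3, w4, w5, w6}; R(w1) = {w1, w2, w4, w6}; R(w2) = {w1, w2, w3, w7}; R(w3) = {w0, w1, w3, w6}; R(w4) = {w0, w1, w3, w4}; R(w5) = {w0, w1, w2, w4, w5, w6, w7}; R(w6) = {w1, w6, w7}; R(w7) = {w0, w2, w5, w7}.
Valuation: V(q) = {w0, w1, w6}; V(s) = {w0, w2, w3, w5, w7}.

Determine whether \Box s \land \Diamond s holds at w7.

Yes

Recall that \Box ψ holds at a world iff ψ holds at every accessible world, and \Diamond ψ holds iff ψ holds at some accessible world.
At w7: \Box s is true, \Diamond s is true, so \Box s \land \Diamond s is true.
  At w7: \Box s requires s at every successor {w0, w2, w5, w7}.
    At w0: s is true.
    At w2: s is true.
    At w5: s is true.
    At w7: s is true.
  So \Box s is true at w7.
  At w7: \Diamond s requires s at some successor in {w0, w2, w5, w7}.
    s holds at w0, so \Diamond s is true at w7.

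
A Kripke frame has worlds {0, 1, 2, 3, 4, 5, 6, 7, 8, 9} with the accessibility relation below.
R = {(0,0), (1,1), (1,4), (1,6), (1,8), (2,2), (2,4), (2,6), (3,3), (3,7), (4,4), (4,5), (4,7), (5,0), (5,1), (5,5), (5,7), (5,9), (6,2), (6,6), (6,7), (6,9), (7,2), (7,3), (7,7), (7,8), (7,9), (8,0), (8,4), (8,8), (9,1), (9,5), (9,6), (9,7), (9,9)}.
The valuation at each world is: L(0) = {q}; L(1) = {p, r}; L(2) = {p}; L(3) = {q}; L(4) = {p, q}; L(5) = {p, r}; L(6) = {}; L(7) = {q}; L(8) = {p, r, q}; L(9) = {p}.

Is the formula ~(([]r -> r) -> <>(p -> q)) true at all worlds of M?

No

Let φ = ~(([]r -> r) -> <>(p -> q)). Evaluate φ at each world:
  0 (successors {0}): φ is false.
  1 (successors {1, 4, 6, 8}): φ is false.
  2 (successors {2, 4, 6}): φ is false.
  3 (successors {3, 7}): φ is false.
  4 (successors {4, 5, 7}): φ is false.
  5 (successors {0, 1, 5, 7, 9}): φ is false.
  6 (successors {2, 6, 7, 9}): φ is false.
  7 (successors {2, 3, 7, 8, 9}): φ is false.
  8 (successors {0, 4, 8}): φ is false.
  9 (successors {1, 5, 6, 7, 9}): φ is false.
Detail at 0 (counterexample):
  At 0: ([]r -> r) -> <>(p -> q) is true, so ~(([]r -> r) -> <>(p -> q)) is false.
    At 0: []r -> r is true, <>(p -> q) is true, so ([]r -> r) -> <>(p -> q) is true.
      At 0: []r is false, r is false, so []r -> r is true.
      At 0: <>(p -> q) requires p -> q at some successor in {0}.
        p -> q holds at 0, so <>(p -> q) is true at 0.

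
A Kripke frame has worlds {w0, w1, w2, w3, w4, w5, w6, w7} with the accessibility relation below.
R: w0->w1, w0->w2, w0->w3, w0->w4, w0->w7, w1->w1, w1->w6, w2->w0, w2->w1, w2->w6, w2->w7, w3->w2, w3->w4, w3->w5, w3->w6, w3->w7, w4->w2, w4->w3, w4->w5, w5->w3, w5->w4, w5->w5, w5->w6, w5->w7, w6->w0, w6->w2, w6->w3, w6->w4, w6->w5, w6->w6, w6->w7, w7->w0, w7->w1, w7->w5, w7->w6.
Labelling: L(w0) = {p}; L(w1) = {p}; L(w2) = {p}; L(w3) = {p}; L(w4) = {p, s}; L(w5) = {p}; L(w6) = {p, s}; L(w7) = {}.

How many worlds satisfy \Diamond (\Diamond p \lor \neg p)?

Recall that \Diamond ψ holds at a world iff ψ holds at some accessible world.
Let φ = \Diamond (\Diamond p \lor \neg p). Evaluate φ at each world:
  w0 (successors {w1, w2, w3, w4, w7}): φ is true.
  w1 (successors {w1, w6}): φ is true.
  w2 (successors {w0, w1, w6, w7}): φ is true.
  w3 (successors {w2, w4, w5, w6, w7}): φ is true.
  w4 (successors {w2, w3, w5}): φ is true.
  w5 (successors {w3, w4, w5, w6, w7}): φ is true.
  w6 (successors {w0, w2, w3, w4, w5, w6, w7}): φ is true.
  w7 (successors {w0, w1, w5, w6}): φ is true.
For instance, at w4:
  At w4: \Diamond (\Diamond p \lor \neg p) requires \Diamond p \lor \neg p at some successor in {w2, w3, w5}.
    \Diamond p \lor \neg p holds at w2, so \Diamond (\Diamond p \lor \neg p) is true at w4.
      At w2: \Diamond p is true, \neg p is false, so \Diamond p \lor \neg p is true.
Satisfying worlds: {w0, w1, w2, w3, w4, w5, w6, w7}

8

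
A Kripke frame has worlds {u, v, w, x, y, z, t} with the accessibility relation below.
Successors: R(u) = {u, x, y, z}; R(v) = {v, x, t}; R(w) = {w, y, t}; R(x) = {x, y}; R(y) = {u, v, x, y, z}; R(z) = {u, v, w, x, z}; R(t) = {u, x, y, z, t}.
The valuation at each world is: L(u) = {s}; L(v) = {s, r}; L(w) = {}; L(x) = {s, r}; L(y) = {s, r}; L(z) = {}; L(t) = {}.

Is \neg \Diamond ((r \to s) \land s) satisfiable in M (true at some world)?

No

Let φ = \neg \Diamond ((r \to s) \land s). Evaluate φ at each world:
  u (successors {u, x, y, z}): φ is false.
  v (successors {v, x, t}): φ is false.
  w (successors {w, y, t}): φ is false.
  x (successors {x, y}): φ is false.
  y (successors {u, v, x, y, z}): φ is false.
  z (successors {u, v, w, x, z}): φ is false.
  t (successors {u, x, y, z, t}): φ is false.
For instance, at t:
  At t: \Diamond ((r \to s) \land s) is true, so \neg \Diamond ((r \to s) \land s) is false.
    At t: \Diamond ((r \to s) \land s) requires (r \to s) \land s at some successor in {u, x, y, z, t}.
      (r \to s) \land s holds at u, so \Diamond ((r \to s) \land s) is true at t.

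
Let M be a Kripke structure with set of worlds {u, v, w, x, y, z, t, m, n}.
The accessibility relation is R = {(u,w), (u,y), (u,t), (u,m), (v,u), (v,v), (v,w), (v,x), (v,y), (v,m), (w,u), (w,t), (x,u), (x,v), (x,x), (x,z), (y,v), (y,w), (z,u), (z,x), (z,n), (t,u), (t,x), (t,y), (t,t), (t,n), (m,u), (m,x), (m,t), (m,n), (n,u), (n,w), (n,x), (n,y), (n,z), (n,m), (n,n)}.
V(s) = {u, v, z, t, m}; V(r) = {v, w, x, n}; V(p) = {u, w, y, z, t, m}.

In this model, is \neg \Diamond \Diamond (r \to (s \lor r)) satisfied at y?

Recall that \Diamond ψ holds at a world iff ψ holds at some accessible world.
At y: \Diamond \Diamond (r \to (s \lor r)) is true, so \neg \Diamond \Diamond (r \to (s \lor r)) is false.
  At y: \Diamond \Diamond (r \to (s \lor r)) requires \Diamond (r \to (s \lor r)) at some successor in {v, w}.
    \Diamond (r \to (s \lor r)) holds at v, so \Diamond \Diamond (r \to (s \lor r)) is true at y.
      At v: \Diamond (r \to (s \lor r)) requires r \to (s \lor r) at some successor in {u, v, w, x, y, m}.
        r \to (s \lor r) holds at u, so \Diamond (r \to (s \lor r)) is true at v.

No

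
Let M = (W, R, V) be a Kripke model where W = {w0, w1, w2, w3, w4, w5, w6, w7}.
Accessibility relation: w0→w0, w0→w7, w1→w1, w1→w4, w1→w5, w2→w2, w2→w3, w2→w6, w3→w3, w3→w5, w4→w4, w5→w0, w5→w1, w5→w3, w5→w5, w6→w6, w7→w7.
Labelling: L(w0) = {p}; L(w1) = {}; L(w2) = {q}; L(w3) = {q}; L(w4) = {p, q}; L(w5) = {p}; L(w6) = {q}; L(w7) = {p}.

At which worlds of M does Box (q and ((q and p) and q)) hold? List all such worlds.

Let φ = Box (q and ((q and p) and q)). Evaluate φ at each world:
  w0 (successors {w0, w7}): φ is false.
  w1 (successors {w1, w4, w5}): φ is false.
  w2 (successors {w2, w3, w6}): φ is false.
  w3 (successors {w3, w5}): φ is false.
  w4 (successors {w4}): φ is true.
  w5 (successors {w0, w1, w3, w5}): φ is false.
  w6 (successors {w6}): φ is false.
  w7 (successors {w7}): φ is false.
For instance, at w7:
  At w7: Box (q and ((q and p) and q)) requires q and ((q and p) and q) at every successor {w7}.
    q and ((q and p) and q) fails at w7, so Box (q and ((q and p) and q)) is false at w7.
Satisfying worlds: {w4}

w4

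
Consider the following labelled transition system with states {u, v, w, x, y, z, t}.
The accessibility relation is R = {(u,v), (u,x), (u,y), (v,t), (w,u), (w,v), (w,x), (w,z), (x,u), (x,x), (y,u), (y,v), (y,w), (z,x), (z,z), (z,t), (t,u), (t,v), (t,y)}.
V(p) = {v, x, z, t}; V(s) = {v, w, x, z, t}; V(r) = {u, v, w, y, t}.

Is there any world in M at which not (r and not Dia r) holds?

Let φ = not (r and not Dia r). Evaluate φ at each world:
  u (successors {v, x, y}): φ is true.
  v (successors {t}): φ is true.
  w (successors {u, v, x, z}): φ is true.
  x (successors {u, x}): φ is true.
  y (successors {u, v, w}): φ is true.
  z (successors {x, z, t}): φ is true.
  t (successors {u, v, y}): φ is true.
Detail at u (witness):
  At u: r and not Dia r is false, so not (r and not Dia r) is true.
    At u: r is true, not Dia r is false, so r and not Dia r is false.
      At u: Dia r is true, so not Dia r is false.

Yes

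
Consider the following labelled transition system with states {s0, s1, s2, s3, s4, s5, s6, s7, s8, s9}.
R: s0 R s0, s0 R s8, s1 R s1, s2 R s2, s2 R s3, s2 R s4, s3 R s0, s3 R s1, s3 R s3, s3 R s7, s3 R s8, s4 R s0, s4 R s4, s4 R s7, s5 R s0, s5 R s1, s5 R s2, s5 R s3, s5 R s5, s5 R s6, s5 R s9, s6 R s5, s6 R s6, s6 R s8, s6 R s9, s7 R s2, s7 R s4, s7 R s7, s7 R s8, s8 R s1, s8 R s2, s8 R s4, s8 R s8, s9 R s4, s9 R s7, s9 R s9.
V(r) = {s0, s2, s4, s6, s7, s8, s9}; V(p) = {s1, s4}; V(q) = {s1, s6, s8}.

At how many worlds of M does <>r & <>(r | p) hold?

9

Recall that <>ψ holds at a world iff ψ holds at some accessible world.
Let φ = <>r & <>(r | p). Evaluate φ at each world:
  s0 (successors {s0, s8}): φ is true.
  s1 (successors {s1}): φ is false.
  s2 (successors {s2, s3, s4}): φ is true.
  s3 (successors {s0, s1, s3, s7, s8}): φ is true.
  s4 (successors {s0, s4, s7}): φ is true.
  s5 (successors {s0, s1, s2, s3, s5, s6, s9}): φ is true.
  s6 (successors {s5, s6, s8, s9}): φ is true.
  s7 (successors {s2, s4, s7, s8}): φ is true.
  s8 (successors {s1, s2, s4, s8}): φ is true.
  s9 (successors {s4, s7, s9}): φ is true.
For instance, at s3:
  At s3: <>r is true, <>(r | p) is true, so <>r & <>(r | p) is true.
    At s3: <>r requires r at some successor in {s0, s1, s3, s7, s8}.
      r holds at s0, so <>r is true at s3.
    At s3: <>(r | p) requires r | p at some successor in {s0, s1, s3, s7, s8}.
      r | p holds at s0, so <>(r | p) is true at s3.
Satisfying worlds: {s0, s2, s3, s4, s5, s6, s7, s8, s9}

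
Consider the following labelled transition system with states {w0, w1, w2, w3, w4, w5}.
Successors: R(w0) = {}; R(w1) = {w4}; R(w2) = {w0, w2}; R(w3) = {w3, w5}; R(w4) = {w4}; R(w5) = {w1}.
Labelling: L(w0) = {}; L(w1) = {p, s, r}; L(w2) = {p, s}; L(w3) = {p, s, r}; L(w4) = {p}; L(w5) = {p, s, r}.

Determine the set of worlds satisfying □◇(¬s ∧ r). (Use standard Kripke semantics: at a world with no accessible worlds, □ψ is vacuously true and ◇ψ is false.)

Let φ = □◇(¬s ∧ r). Evaluate φ at each world:
  w0 (successors ∅): φ is true.
  w1 (successors {w4}): φ is false.
  w2 (successors {w0, w2}): φ is false.
  w3 (successors {w3, w5}): φ is false.
  w4 (successors {w4}): φ is false.
  w5 (successors {w1}): φ is false.
For instance, at w4:
  At w4: □◇(¬s ∧ r) requires ◇(¬s ∧ r) at every successor {w4}.
    ◇(¬s ∧ r) fails at w4, so □◇(¬s ∧ r) is false at w4.
      At w4: ◇(¬s ∧ r) requires ¬s ∧ r at some successor in {w4}.
        At w4: ¬s ∧ r is false.
      So ◇(¬s ∧ r) is false at w4.
Satisfying worlds: {w0}

w0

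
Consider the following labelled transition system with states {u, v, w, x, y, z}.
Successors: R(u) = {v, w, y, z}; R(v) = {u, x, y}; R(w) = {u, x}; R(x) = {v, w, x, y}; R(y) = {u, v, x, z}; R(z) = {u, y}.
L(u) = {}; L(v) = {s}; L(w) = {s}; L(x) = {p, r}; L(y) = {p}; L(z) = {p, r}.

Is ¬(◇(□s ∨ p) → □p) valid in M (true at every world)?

Recall that □ψ holds at a world iff ψ holds at every accessible world, and ◇ψ holds iff ψ holds at some accessible world.
Let φ = ¬(◇(□s ∨ p) → □p). Evaluate φ at each world:
  u (successors {v, w, y, z}): φ is true.
  v (successors {u, x, y}): φ is true.
  w (successors {u, x}): φ is true.
  x (successors {v, w, x, y}): φ is true.
  y (successors {u, v, x, z}): φ is true.
  z (successors {u, y}): φ is true.
For instance, at w:
  At w: ◇(□s ∨ p) → □p is false, so ¬(◇(□s ∨ p) → □p) is true.
    At w: ◇(□s ∨ p) is true, □p is false, so ◇(□s ∨ p) → □p is false.
      At w: ◇(□s ∨ p) requires □s ∨ p at some successor in {u, x}.
        □s ∨ p holds at x, so ◇(□s ∨ p) is true at w.
      At w: □p requires p at every successor {u, x}.
        p fails at u, so □p is false at w.

Yes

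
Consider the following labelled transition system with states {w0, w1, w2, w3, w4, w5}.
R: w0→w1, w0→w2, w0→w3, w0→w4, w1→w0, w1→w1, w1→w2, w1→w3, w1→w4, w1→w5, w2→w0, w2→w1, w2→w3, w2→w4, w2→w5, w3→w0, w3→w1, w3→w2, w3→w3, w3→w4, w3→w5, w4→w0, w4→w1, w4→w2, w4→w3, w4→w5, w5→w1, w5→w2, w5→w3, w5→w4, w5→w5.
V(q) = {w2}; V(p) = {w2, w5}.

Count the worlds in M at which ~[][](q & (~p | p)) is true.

Let φ = ~[][](q & (~p | p)). Evaluate φ at each world:
  w0 (successors {w1, w2, w3, w4}): φ is true.
  w1 (successors {w0, w1, w2, w3, w4, w5}): φ is true.
  w2 (successors {w0, w1, w3, w4, w5}): φ is true.
  w3 (successors {w0, w1, w2, w3, w4, w5}): φ is true.
  w4 (successors {w0, w1, w2, w3, w5}): φ is true.
  w5 (successors {w1, w2, w3, w4, w5}): φ is true.
For instance, at w1:
  At w1: [][](q & (~p | p)) is false, so ~[][](q & (~p | p)) is true.
    At w1: [][](q & (~p | p)) requires [](q & (~p | p)) at every successor {w0, w1, w2, w3, w4, w5}.
      [](q & (~p | p)) fails at w0, so [][](q & (~p | p)) is false at w1.
Satisfying worlds: {w0, w1, w2, w3, w4, w5}

6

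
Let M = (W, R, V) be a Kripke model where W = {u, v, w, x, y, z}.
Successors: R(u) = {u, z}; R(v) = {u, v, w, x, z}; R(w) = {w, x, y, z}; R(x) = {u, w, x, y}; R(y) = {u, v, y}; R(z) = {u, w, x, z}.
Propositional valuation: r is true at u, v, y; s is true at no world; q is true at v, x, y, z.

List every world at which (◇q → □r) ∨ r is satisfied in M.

Let φ = (◇q → □r) ∨ r. Evaluate φ at each world:
  u (successors {u, z}): φ is true.
  v (successors {u, v, w, x, z}): φ is true.
  w (successors {w, x, y, z}): φ is false.
  x (successors {u, w, x, y}): φ is false.
  y (successors {u, v, y}): φ is true.
  z (successors {u, w, x, z}): φ is false.
For instance, at x:
  At x: ◇q → □r is false, r is false, so (◇q → □r) ∨ r is false.
    At x: ◇q is true, □r is false, so ◇q → □r is false.
      At x: ◇q requires q at some successor in {u, w, x, y}.
        q holds at x, so ◇q is true at x.
      At x: □r requires r at every successor {u, w, x, y}.
        r fails at w, so □r is false at x.
Satisfying worlds: {u, v, y}

u, v, y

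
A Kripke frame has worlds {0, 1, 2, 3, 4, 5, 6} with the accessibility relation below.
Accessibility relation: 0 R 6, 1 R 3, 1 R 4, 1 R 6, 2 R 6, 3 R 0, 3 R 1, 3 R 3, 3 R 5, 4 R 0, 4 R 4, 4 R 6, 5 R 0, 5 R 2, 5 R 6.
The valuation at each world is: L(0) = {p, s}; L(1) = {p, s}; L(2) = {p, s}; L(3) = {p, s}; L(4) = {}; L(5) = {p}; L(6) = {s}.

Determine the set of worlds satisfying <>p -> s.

0, 1, 2, 3, 6

Let φ = <>p -> s. Evaluate φ at each world:
  0 (successors {6}): φ is true.
  1 (successors {3, 4, 6}): φ is true.
  2 (successors {6}): φ is true.
  3 (successors {0, 1, 3, 5}): φ is true.
  4 (successors {0, 4, 6}): φ is false.
  5 (successors {0, 2, 6}): φ is false.
  6 (successors ∅): φ is true.
For instance, at 4:
  At 4: <>p is true, s is false, so <>p -> s is false.
    At 4: <>p requires p at some successor in {0, 4, 6}.
      p holds at 0, so <>p is true at 4.
Satisfying worlds: {0, 1, 2, 3, 6}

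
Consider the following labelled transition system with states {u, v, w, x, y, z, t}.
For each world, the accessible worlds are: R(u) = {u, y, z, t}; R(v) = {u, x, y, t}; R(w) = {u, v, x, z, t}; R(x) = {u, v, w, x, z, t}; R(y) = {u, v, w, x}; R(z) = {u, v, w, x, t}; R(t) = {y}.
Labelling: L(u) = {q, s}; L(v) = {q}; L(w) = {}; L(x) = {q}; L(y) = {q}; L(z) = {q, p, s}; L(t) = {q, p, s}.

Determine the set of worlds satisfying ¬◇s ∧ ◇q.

Let φ = ¬◇s ∧ ◇q. Evaluate φ at each world:
  u (successors {u, y, z, t}): φ is false.
  v (successors {u, x, y, t}): φ is false.
  w (successors {u, v, x, z, t}): φ is false.
  x (successors {u, v, w, x, z, t}): φ is false.
  y (successors {u, v, w, x}): φ is false.
  z (successors {u, v, w, x, t}): φ is false.
  t (successors {y}): φ is true.
For instance, at u:
  At u: ¬◇s is false, ◇q is true, so ¬◇s ∧ ◇q is false.
    At u: ◇s is true, so ¬◇s is false.
      At u: ◇s requires s at some successor in {u, y, z, t}.
        s holds at u, so ◇s is true at u.
    At u: ◇q requires q at some successor in {u, y, z, t}.
      q holds at u, so ◇q is true at u.
Satisfying worlds: {t}

t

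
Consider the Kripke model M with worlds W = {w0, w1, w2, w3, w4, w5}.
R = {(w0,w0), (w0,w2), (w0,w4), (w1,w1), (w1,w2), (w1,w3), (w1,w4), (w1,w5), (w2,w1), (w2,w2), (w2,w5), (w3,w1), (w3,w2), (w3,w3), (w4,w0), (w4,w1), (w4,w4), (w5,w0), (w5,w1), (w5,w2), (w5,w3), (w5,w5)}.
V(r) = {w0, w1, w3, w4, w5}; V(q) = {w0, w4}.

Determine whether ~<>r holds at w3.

No

At w3: <>r is true, so ~<>r is false.
  At w3: <>r requires r at some successor in {w1, w2, w3}.
    r holds at w1, so <>r is true at w3.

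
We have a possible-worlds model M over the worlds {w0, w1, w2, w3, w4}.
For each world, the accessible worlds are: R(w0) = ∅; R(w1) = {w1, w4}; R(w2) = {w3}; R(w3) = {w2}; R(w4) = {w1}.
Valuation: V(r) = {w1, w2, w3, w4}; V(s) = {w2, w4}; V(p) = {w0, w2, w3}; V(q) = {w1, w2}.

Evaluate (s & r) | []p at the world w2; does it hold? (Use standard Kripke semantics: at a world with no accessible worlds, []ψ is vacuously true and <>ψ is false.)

Yes

At w2: s & r is true, []p is true, so (s & r) | []p is true.
  At w2: []p requires p at every successor {w3}.
    At w3: p is true.
  So []p is true at w2.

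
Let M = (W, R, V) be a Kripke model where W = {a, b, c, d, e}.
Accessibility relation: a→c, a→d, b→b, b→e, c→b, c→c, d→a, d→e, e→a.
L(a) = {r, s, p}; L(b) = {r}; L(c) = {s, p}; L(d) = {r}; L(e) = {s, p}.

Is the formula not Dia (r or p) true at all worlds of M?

Let φ = not Dia (r or p). Evaluate φ at each world:
  a (successors {c, d}): φ is false.
  b (successors {b, e}): φ is false.
  c (successors {b, c}): φ is false.
  d (successors {a, e}): φ is false.
  e (successors {a}): φ is false.
Detail at a (counterexample):
  At a: Dia (r or p) is true, so not Dia (r or p) is false.
    At a: Dia (r or p) requires r or p at some successor in {c, d}.
      r or p holds at c, so Dia (r or p) is true at a.

No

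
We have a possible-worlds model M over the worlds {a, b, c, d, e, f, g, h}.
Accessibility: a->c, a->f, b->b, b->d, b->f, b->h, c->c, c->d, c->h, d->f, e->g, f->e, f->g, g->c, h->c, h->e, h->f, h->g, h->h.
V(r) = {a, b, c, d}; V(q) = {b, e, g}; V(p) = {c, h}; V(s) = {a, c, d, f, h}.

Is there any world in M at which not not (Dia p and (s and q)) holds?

Let φ = not not (Dia p and (s and q)). Evaluate φ at each world:
  a (successors {c, f}): φ is false.
  b (successors {b, d, f, h}): φ is false.
  c (successors {c, d, h}): φ is false.
  d (successors {f}): φ is false.
  e (successors {g}): φ is false.
  f (successors {e, g}): φ is false.
  g (successors {c}): φ is false.
  h (successors {c, e, f, g, h}): φ is false.
For instance, at h:
  At h: not (Dia p and (s and q)) is true, so not not (Dia p and (s and q)) is false.
    At h: Dia p and (s and q) is false, so not (Dia p and (s and q)) is true.
      At h: Dia p is true, s and q is false, so Dia p and (s and q) is false.

No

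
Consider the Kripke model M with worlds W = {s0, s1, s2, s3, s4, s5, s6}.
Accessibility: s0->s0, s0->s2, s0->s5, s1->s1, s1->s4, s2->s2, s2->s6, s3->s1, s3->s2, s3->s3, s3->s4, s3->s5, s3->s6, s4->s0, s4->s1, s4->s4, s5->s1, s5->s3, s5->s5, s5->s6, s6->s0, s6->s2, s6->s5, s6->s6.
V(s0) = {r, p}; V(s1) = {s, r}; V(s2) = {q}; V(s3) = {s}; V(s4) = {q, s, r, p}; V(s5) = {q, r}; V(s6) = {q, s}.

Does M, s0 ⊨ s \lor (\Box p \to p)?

Yes

At s0: s is false, \Box p \to p is true, so s \lor (\Box p \to p) is true.
  At s0: \Box p is false, p is true, so \Box p \to p is true.
    At s0: \Box p requires p at every successor {s0, s2, s5}.
      p fails at s2, so \Box p is false at s0.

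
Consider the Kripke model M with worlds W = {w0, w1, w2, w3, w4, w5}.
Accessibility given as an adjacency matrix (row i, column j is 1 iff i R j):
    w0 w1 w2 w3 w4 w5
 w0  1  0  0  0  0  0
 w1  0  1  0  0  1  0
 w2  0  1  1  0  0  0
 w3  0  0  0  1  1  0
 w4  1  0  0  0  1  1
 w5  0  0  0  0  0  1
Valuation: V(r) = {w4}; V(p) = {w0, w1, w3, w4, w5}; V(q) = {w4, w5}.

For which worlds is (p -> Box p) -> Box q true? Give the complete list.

w5

Let φ = (p -> Box p) -> Box q. Evaluate φ at each world:
  w0 (successors {w0}): φ is false.
  w1 (successors {w1, w4}): φ is false.
  w2 (successors {w1, w2}): φ is false.
  w3 (successors {w3, w4}): φ is false.
  w4 (successors {w0, w4, w5}): φ is false.
  w5 (successors {w5}): φ is true.
For instance, at w3:
  At w3: p -> Box p is true, Box q is false, so (p -> Box p) -> Box q is false.
    At w3: p is true, Box p is true, so p -> Box p is true.
      At w3: Box p requires p at every successor {w3, w4}.
        At w3: p is true.
        At w4: p is true.
      So Box p is true at w3.
    At w3: Box q requires q at every successor {w3, w4}.
      q fails at w3, so Box q is false at w3.
Satisfying worlds: {w5}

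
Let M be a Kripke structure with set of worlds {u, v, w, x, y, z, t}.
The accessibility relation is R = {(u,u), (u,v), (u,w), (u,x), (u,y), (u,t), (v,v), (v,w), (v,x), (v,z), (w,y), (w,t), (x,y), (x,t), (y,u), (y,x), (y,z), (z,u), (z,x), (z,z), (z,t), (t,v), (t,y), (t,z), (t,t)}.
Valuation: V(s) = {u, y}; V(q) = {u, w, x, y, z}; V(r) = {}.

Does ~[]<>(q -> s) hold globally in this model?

No

Let φ = ~[]<>(q -> s). Evaluate φ at each world:
  u (successors {u, v, w, x, y, t}): φ is false.
  v (successors {v, w, x, z}): φ is false.
  w (successors {y, t}): φ is false.
  x (successors {y, t}): φ is false.
  y (successors {u, x, z}): φ is false.
  z (successors {u, x, z, t}): φ is false.
  t (successors {v, y, z, t}): φ is false.
Detail at u (counterexample):
  At u: []<>(q -> s) is true, so ~[]<>(q -> s) is false.
    At u: []<>(q -> s) requires <>(q -> s) at every successor {u, v, w, x, y, t}.
      At u: <>(q -> s) is true.
      At v: <>(q -> s) is true.
      At w: <>(q -> s) is true.
      At x: <>(q -> s) is true.
      At y: <>(q -> s) is true.
      At t: <>(q -> s) is true.
    So []<>(q -> s) is true at u.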